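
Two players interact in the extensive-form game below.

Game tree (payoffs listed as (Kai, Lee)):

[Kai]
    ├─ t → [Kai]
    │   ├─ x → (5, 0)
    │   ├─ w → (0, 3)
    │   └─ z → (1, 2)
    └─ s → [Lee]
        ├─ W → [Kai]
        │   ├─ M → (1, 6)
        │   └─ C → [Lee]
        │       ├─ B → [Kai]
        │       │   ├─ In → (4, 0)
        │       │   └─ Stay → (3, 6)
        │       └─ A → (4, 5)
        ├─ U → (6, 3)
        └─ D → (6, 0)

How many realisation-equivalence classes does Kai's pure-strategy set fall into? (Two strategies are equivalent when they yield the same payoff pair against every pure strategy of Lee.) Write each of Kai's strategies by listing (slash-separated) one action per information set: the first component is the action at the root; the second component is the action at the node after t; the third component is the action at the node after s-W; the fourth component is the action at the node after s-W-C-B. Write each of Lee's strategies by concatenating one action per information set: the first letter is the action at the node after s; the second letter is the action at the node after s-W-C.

Kai has 24 pure strategies: t/x/M/In, t/x/M/Stay, t/x/C/In, t/x/C/Stay, t/w/M/In, t/w/M/Stay, t/w/C/In, t/w/C/Stay, t/z/M/In, t/z/M/Stay, t/z/C/In, t/z/C/Stay, s/x/M/In, s/x/M/Stay, s/x/C/In, s/x/C/Stay, s/w/M/In, s/w/M/Stay, s/w/C/In, s/w/C/Stay, s/z/M/In, s/z/M/Stay, s/z/C/In, s/z/C/Stay. Columns: WB, WA, UB, UA, DB, DA.
{t/x/M/In, t/x/M/Stay, t/x/C/In, t/x/C/Stay} → row (5,0) (5,0) (5,0) (5,0) (5,0) (5,0)
{t/w/M/In, t/w/M/Stay, t/w/C/In, t/w/C/Stay} → row (0,3) (0,3) (0,3) (0,3) (0,3) (0,3)
{t/z/M/In, t/z/M/Stay, t/z/C/In, t/z/C/Stay} → row (1,2) (1,2) (1,2) (1,2) (1,2) (1,2)
{s/x/M/In, s/x/M/Stay, s/w/M/In, s/w/M/Stay, s/z/M/In, s/z/M/Stay} → row (1,6) (1,6) (6,3) (6,3) (6,0) (6,0)
{s/x/C/In, s/w/C/In, s/z/C/In} → row (4,0) (4,5) (6,3) (6,3) (6,0) (6,0)
{s/x/C/Stay, s/w/C/Stay, s/z/C/Stay} → row (3,6) (4,5) (6,3) (6,3) (6,0) (6,0)
That's 6 distinct rows out of 24 strategies.

6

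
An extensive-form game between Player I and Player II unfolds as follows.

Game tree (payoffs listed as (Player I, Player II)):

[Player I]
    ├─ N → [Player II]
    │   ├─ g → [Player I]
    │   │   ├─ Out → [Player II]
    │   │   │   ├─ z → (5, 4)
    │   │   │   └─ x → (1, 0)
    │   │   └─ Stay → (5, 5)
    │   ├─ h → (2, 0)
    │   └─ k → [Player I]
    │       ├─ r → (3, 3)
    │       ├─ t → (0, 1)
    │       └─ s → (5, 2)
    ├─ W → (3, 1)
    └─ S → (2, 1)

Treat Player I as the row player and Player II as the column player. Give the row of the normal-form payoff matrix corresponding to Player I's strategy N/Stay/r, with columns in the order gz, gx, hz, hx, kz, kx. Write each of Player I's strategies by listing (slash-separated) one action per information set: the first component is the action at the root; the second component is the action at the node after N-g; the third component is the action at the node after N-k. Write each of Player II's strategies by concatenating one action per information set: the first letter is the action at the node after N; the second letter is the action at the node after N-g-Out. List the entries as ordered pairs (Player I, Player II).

vs gz: Player I plays N → Player II plays g at [N] → Player I plays Stay at [N-g] → (5, 5)
vs gx: Player I plays N → Player II plays g at [N] → Player I plays Stay at [N-g] → (5, 5)
vs hz: Player I plays N → Player II plays h at [N] → (2, 0)
vs hx: Player I plays N → Player II plays h at [N] → (2, 0)
vs kz: Player I plays N → Player II plays k at [N] → Player I plays r at [N-k] → (3, 3)
vs kx: Player I plays N → Player II plays k at [N] → Player I plays r at [N-k] → (3, 3)

(5,5) (5,5) (2,0) (2,0) (3,3) (3,3)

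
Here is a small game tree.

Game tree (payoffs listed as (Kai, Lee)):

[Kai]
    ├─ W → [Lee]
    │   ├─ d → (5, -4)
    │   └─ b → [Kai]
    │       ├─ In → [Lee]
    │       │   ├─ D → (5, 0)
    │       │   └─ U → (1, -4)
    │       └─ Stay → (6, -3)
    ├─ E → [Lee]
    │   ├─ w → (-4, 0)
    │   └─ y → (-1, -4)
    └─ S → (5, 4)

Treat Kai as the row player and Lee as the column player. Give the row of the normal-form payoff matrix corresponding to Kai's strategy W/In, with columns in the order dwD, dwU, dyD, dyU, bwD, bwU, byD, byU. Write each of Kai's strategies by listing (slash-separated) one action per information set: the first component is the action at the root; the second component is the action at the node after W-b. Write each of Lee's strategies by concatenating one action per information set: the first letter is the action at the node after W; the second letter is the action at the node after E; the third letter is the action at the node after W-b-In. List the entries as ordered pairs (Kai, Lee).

(5,-4) (5,-4) (5,-4) (5,-4) (5,0) (1,-4) (5,0) (1,-4)

vs dwD: Kai plays W → Lee plays d at [W] → (5, -4)
vs dwU: Kai plays W → Lee plays d at [W] → (5, -4)
vs dyD: Kai plays W → Lee plays d at [W] → (5, -4)
vs dyU: Kai plays W → Lee plays d at [W] → (5, -4)
vs bwD: Kai plays W → Lee plays b at [W] → Kai plays In at [W-b] → Lee plays D at [W-b-In] → (5, 0)
vs bwU: Kai plays W → Lee plays b at [W] → Kai plays In at [W-b] → Lee plays U at [W-b-In] → (1, -4)
vs byD: Kai plays W → Lee plays b at [W] → Kai plays In at [W-b] → Lee plays D at [W-b-In] → (5, 0)
vs byU: Kai plays W → Lee plays b at [W] → Kai plays In at [W-b] → Lee plays U at [W-b-In] → (1, -4)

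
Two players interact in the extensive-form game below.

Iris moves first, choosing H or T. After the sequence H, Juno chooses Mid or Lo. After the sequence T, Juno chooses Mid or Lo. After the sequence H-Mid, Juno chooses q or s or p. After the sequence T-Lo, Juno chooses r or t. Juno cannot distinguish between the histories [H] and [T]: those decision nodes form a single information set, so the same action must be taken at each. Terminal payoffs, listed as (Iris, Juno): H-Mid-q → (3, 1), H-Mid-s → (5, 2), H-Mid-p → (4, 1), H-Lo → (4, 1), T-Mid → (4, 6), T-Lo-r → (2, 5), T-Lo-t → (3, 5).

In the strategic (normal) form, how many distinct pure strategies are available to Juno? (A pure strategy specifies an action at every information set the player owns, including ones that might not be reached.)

Juno owns the information set {H, T} with actions {Mid, Lo} — two choices.
Juno owns the node after H-Mid with actions {q, s, p} — three choices.
Juno owns the node after T-Lo with actions {r, t} — two choices.
A pure strategy fixes one action at each information set independently, so the count is the product 2 × 3 × 2 = 12.

12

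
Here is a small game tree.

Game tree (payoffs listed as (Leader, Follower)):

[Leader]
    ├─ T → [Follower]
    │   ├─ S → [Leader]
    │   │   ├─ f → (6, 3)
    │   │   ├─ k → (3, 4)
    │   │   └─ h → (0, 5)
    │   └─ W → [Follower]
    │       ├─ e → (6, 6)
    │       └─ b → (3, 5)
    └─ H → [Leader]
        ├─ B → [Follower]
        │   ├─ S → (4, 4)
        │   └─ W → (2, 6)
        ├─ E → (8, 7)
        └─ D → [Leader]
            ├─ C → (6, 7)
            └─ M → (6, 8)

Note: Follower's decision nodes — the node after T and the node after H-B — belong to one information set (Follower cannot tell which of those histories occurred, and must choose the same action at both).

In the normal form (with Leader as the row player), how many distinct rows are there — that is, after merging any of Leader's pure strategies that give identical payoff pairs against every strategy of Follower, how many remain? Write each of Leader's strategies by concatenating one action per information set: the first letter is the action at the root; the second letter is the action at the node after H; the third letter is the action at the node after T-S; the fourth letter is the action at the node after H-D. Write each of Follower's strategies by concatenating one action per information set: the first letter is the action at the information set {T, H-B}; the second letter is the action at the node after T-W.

7

Leader has 36 pure strategies: TBfC, TBfM, TBkC, TBkM, TBhC, TBhM, TEfC, TEfM, TEkC, TEkM, TEhC, TEhM, TDfC, TDfM, TDkC, TDkM, TDhC, TDhM, HBfC, HBfM, HBkC, HBkM, HBhC, HBhM, HEfC, HEfM, HEkC, HEkM, HEhC, HEhM, HDfC, HDfM, HDkC, HDkM, HDhC, HDhM. Columns: Se, Sb, We, Wb.
{TBfC, TBfM, TEfC, TEfM, TDfC, TDfM} → row (6,3) (6,3) (6,6) (3,5)
{TBkC, TBkM, TEkC, TEkM, TDkC, TDkM} → row (3,4) (3,4) (6,6) (3,5)
{TBhC, TBhM, TEhC, TEhM, TDhC, TDhM} → row (0,5) (0,5) (6,6) (3,5)
{HBfC, HBfM, HBkC, HBkM, HBhC, HBhM} → row (4,4) (4,4) (2,6) (2,6)
{HEfC, HEfM, HEkC, HEkM, HEhC, HEhM} → row (8,7) (8,7) (8,7) (8,7)
{HDfC, HDkC, HDhC} → row (6,7) (6,7) (6,7) (6,7)
{HDfM, HDkM, HDhM} → row (6,8) (6,8) (6,8) (6,8)
That's 7 distinct rows out of 36 strategies.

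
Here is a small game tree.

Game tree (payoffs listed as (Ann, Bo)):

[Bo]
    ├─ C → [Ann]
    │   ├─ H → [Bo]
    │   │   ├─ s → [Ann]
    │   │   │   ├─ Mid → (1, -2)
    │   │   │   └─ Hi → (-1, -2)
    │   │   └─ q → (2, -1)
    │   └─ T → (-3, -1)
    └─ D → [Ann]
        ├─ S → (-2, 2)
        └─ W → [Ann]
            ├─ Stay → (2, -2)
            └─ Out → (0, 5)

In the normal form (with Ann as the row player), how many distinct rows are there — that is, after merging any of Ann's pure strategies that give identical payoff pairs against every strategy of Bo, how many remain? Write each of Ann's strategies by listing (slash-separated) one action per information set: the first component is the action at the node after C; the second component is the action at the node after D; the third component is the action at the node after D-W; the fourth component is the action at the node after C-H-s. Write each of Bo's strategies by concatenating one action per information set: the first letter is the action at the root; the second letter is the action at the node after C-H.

Ann has 16 pure strategies: H/S/Stay/Mid, H/S/Stay/Hi, H/S/Out/Mid, H/S/Out/Hi, H/W/Stay/Mid, H/W/Stay/Hi, H/W/Out/Mid, H/W/Out/Hi, T/S/Stay/Mid, T/S/Stay/Hi, T/S/Out/Mid, T/S/Out/Hi, T/W/Stay/Mid, T/W/Stay/Hi, T/W/Out/Mid, T/W/Out/Hi. Columns: Cs, Cq, Ds, Dq.
{H/S/Stay/Mid, H/S/Out/Mid} → row (1,-2) (2,-1) (-2,2) (-2,2)
{H/S/Stay/Hi, H/S/Out/Hi} → row (-1,-2) (2,-1) (-2,2) (-2,2)
{H/W/Stay/Mid} → row (1,-2) (2,-1) (2,-2) (2,-2)
{H/W/Stay/Hi} → row (-1,-2) (2,-1) (2,-2) (2,-2)
{H/W/Out/Mid} → row (1,-2) (2,-1) (0,5) (0,5)
{H/W/Out/Hi} → row (-1,-2) (2,-1) (0,5) (0,5)
{T/S/Stay/Mid, T/S/Stay/Hi, T/S/Out/Mid, T/S/Out/Hi} → row (-3,-1) (-3,-1) (-2,2) (-2,2)
{T/W/Stay/Mid, T/W/Stay/Hi} → row (-3,-1) (-3,-1) (2,-2) (2,-2)
{T/W/Out/Mid, T/W/Out/Hi} → row (-3,-1) (-3,-1) (0,5) (0,5)
That's 9 distinct rows out of 16 strategies.

9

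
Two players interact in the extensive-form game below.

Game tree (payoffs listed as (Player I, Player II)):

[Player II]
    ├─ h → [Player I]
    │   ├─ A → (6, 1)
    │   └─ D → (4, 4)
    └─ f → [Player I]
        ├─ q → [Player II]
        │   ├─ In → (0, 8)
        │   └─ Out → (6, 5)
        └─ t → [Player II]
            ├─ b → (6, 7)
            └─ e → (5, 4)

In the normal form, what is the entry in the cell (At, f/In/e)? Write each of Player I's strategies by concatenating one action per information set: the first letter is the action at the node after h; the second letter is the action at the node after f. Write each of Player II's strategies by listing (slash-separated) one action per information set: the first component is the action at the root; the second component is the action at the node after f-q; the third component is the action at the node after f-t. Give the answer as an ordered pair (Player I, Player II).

Trace the play path from the root:
  Player II plays f
  Player I plays t at [f]
  Player II plays e at [f-t]
→ terminal payoff (5, 4).
(Player I's choice at the node after h is never reached on this path, so it doesn't affect the outcome.)

(5, 4)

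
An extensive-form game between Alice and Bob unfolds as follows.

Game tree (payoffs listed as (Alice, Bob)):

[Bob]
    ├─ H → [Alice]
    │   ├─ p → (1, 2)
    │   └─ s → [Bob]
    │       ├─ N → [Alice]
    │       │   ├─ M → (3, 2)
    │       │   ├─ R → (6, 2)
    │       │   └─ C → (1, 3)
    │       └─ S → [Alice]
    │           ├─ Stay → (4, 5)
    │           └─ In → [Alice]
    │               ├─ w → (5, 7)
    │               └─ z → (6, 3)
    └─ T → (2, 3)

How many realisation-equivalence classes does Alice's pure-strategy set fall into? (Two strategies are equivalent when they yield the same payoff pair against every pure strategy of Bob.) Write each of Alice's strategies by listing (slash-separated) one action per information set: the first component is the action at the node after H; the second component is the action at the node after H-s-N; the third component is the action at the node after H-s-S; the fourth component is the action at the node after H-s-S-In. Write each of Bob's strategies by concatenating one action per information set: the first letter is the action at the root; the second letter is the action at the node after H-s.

Alice has 24 pure strategies: p/M/Stay/w, p/M/Stay/z, p/M/In/w, p/M/In/z, p/R/Stay/w, p/R/Stay/z, p/R/In/w, p/R/In/z, p/C/Stay/w, p/C/Stay/z, p/C/In/w, p/C/In/z, s/M/Stay/w, s/M/Stay/z, s/M/In/w, s/M/In/z, s/R/Stay/w, s/R/Stay/z, s/R/In/w, s/R/In/z, s/C/Stay/w, s/C/Stay/z, s/C/In/w, s/C/In/z. Columns: HN, HS, TN, TS.
{p/M/Stay/w, p/M/Stay/z, p/M/In/w, p/M/In/z, p/R/Stay/w, p/R/Stay/z, p/R/In/w, p/R/In/z, p/C/Stay/w, p/C/Stay/z, p/C/In/w, p/C/In/z} → row (1,2) (1,2) (2,3) (2,3)
{s/M/Stay/w, s/M/Stay/z} → row (3,2) (4,5) (2,3) (2,3)
{s/M/In/w} → row (3,2) (5,7) (2,3) (2,3)
{s/M/In/z} → row (3,2) (6,3) (2,3) (2,3)
{s/R/Stay/w, s/R/Stay/z} → row (6,2) (4,5) (2,3) (2,3)
{s/R/In/w} → row (6,2) (5,7) (2,3) (2,3)
{s/R/In/z} → row (6,2) (6,3) (2,3) (2,3)
{s/C/Stay/w, s/C/Stay/z} → row (1,3) (4,5) (2,3) (2,3)
{s/C/In/w} → row (1,3) (5,7) (2,3) (2,3)
{s/C/In/z} → row (1,3) (6,3) (2,3) (2,3)
That's 10 distinct rows out of 24 strategies.

10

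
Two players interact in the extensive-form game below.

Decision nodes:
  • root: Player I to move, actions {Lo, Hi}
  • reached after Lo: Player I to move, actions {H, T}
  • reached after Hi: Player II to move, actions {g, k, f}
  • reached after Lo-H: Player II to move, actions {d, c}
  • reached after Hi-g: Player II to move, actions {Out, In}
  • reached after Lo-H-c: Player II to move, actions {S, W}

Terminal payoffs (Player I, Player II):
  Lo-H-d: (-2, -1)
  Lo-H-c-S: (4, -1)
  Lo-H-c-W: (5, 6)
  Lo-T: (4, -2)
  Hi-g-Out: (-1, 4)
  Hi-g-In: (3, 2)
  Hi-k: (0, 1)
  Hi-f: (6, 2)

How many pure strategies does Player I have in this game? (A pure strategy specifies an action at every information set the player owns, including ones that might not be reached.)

Player I owns the root with actions {Lo, Hi} — two choices.
Player I owns the node after Lo with actions {H, T} — two choices.
A pure strategy fixes one action at each information set independently, so the count is the product 2 × 2 = 4.
(For reference, Player II has 24 pure strategies, giving a 4×24 normal-form matrix.)

4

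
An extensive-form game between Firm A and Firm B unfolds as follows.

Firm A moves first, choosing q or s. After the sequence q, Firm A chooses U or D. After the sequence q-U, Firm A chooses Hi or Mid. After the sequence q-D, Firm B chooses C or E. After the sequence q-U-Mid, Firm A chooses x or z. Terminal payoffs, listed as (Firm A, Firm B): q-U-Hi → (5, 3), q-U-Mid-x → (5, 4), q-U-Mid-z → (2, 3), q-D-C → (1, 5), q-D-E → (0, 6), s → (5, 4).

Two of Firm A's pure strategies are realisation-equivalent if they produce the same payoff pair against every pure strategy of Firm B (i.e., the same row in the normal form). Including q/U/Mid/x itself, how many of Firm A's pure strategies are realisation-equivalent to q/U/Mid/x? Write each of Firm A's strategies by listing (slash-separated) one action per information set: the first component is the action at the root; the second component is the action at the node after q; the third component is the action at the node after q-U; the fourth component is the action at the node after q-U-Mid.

9

Row for q/U/Mid/x (columns C, E): (5,4) (5,4).
Every one of Firm A's information sets is on the play path for some reply by Firm B when Firm A follows q/U/Mid/x.
Even so, s/U/Hi/x, s/U/Hi/z, s/U/Mid/x, s/U/Mid/z, s/D/Hi/x, s/D/Hi/z, s/D/Mid/x, s/D/Mid/z happen to produce the same payoff in every column — so 9 strategies share this row.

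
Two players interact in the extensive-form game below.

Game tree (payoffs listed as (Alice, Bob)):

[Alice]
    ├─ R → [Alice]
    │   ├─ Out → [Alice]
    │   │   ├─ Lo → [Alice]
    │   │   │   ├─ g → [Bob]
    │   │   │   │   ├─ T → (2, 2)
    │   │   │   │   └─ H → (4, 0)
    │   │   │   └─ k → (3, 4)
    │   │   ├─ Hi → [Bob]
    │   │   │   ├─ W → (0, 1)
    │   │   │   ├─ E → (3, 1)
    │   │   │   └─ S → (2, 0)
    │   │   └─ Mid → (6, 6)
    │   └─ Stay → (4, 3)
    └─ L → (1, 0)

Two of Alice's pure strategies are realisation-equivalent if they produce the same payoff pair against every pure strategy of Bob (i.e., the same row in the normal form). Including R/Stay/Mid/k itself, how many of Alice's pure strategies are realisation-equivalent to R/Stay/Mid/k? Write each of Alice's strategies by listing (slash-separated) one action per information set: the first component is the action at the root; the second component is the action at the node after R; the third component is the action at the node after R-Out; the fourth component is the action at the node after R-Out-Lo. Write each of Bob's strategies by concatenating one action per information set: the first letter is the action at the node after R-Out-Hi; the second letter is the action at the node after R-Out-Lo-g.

Row for R/Stay/Mid/k (columns WT, WH, ET, EH, ST, SH): (4,3) (4,3) (4,3) (4,3) (4,3) (4,3).
Under R/Stay/Mid/k, Alice's choice at the node after R-Out and at the node after R-Out-Lo can never be reached regardless of what Bob does, so varying those choices leaves every outcome unchanged.
Holding the reachable choices fixed and varying the unreachable ones freely already gives 3 × 2 = 6 equivalent strategies.
No other strategy reproduces this row, so those 6 are the full class: R/Stay/Lo/g, R/Stay/Lo/k, R/Stay/Hi/g, R/Stay/Hi/k, R/Stay/Mid/g, R/Stay/Mid/k.

6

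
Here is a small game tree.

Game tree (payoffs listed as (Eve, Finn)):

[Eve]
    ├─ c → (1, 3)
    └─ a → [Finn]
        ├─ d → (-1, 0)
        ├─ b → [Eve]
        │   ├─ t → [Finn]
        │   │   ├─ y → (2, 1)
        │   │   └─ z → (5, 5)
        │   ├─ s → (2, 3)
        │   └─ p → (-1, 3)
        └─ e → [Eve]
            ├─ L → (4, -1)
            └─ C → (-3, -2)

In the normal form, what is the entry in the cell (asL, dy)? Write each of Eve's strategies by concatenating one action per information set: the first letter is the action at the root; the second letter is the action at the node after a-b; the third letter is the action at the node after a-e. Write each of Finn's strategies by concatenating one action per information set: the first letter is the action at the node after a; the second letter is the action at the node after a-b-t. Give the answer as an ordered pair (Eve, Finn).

(-1, 0)

Trace the play path from the root:
  Eve plays a
  Finn plays d at [a]
→ terminal payoff (-1, 0).
(Eve's choice at the node after a-b is never reached on this path, so it doesn't affect the outcome.)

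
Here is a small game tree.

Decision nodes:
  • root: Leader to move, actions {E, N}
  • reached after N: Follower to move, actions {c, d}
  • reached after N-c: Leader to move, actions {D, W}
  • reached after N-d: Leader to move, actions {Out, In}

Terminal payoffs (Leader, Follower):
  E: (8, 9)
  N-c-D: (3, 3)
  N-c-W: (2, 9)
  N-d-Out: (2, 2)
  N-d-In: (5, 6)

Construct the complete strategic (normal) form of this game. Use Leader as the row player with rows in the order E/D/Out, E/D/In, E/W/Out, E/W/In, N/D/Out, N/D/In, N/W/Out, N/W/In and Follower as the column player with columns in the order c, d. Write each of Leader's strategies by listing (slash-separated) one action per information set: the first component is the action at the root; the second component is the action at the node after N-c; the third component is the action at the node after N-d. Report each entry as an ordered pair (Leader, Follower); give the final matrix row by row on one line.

E/D/Out: (8,9) (8,9) | E/D/In: (8,9) (8,9) | E/W/Out: (8,9) (8,9) | E/W/In: (8,9) (8,9) | N/D/Out: (3,3) (2,2) | N/D/In: (3,3) (5,6) | N/W/Out: (2,9) (2,2) | N/W/In: (2,9) (5,6)

               c        d
E/D/Out    (8,9)    (8,9)
 E/D/In    (8,9)    (8,9)
E/W/Out    (8,9)    (8,9)
 E/W/In    (8,9)    (8,9)
N/D/Out    (3,3)    (2,2)
 N/D/In    (3,3)    (5,6)
N/W/Out    (2,9)    (2,2)
 N/W/In    (2,9)    (5,6)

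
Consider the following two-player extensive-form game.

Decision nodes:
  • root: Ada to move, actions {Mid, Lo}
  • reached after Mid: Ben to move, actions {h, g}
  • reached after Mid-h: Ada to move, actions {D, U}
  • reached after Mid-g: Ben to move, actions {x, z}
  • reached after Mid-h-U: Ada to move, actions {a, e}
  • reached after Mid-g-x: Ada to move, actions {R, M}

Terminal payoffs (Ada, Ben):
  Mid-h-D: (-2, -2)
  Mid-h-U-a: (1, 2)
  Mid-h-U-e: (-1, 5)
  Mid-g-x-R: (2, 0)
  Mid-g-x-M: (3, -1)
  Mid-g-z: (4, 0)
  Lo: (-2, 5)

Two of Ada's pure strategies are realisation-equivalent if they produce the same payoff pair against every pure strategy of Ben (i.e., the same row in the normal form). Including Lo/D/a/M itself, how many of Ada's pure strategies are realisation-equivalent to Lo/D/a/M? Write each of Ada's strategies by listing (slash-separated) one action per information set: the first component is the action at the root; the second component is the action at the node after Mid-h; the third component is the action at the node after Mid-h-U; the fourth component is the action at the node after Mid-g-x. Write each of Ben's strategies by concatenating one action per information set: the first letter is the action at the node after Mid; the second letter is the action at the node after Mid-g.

Row for Lo/D/a/M (columns hx, hz, gx, gz): (-2,5) (-2,5) (-2,5) (-2,5).
Under Lo/D/a/M, Ada's choice at the node after Mid-h and at the node after Mid-h-U and at the node after Mid-g-x can never be reached regardless of what Ben does, so varying those choices leaves every outcome unchanged.
Holding the reachable choices fixed and varying the unreachable ones freely already gives 2 × 2 × 2 = 8 equivalent strategies.
No other strategy reproduces this row, so those 8 are the full class: Lo/D/a/R, Lo/D/a/M, Lo/D/e/R, Lo/D/e/M, Lo/U/a/R, Lo/U/a/M, Lo/U/e/R, Lo/U/e/M.

8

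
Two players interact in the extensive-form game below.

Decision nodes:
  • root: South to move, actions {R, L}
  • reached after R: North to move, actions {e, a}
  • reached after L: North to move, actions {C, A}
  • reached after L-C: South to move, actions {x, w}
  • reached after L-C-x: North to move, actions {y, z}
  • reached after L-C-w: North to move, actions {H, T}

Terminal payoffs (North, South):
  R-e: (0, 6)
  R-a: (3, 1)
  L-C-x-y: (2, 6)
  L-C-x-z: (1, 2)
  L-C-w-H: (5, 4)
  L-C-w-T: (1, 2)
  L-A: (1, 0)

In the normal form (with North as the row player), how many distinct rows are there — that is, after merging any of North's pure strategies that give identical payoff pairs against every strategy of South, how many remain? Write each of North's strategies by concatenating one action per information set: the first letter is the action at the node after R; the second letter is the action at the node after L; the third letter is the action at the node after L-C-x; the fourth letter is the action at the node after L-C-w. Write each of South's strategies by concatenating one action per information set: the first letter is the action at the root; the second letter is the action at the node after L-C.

North has 16 pure strategies: eCyH, eCyT, eCzH, eCzT, eAyH, eAyT, eAzH, eAzT, aCyH, aCyT, aCzH, aCzT, aAyH, aAyT, aAzH, aAzT. Columns: Rx, Rw, Lx, Lw.
{eCyH} → row (0,6) (0,6) (2,6) (5,4)
{eCyT} → row (0,6) (0,6) (2,6) (1,2)
{eCzH} → row (0,6) (0,6) (1,2) (5,4)
{eCzT} → row (0,6) (0,6) (1,2) (1,2)
{eAyH, eAyT, eAzH, eAzT} → row (0,6) (0,6) (1,0) (1,0)
{aCyH} → row (3,1) (3,1) (2,6) (5,4)
{aCyT} → row (3,1) (3,1) (2,6) (1,2)
{aCzH} → row (3,1) (3,1) (1,2) (5,4)
{aCzT} → row (3,1) (3,1) (1,2) (1,2)
{aAyH, aAyT, aAzH, aAzT} → row (3,1) (3,1) (1,0) (1,0)
That's 10 distinct rows out of 16 strategies.

10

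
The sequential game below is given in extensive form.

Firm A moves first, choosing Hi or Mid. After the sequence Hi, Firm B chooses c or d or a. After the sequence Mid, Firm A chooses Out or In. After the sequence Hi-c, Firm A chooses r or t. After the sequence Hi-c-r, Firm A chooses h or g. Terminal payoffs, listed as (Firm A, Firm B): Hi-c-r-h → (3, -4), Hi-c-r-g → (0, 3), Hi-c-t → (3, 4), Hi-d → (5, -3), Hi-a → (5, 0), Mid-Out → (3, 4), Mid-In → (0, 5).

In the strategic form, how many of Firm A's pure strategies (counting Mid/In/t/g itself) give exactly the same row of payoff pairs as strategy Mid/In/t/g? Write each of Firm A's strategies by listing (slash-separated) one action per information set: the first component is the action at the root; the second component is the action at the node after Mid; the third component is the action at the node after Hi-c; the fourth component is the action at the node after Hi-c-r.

Row for Mid/In/t/g (columns c, d, a): (0,5) (0,5) (0,5).
Under Mid/In/t/g, Firm A's choice at the node after Hi-c and at the node after Hi-c-r can never be reached regardless of what Firm B does, so varying those choices leaves every outcome unchanged.
Holding the reachable choices fixed and varying the unreachable ones freely already gives 2 × 2 = 4 equivalent strategies.
No other strategy reproduces this row, so those 4 are the full class: Mid/In/r/h, Mid/In/r/g, Mid/In/t/h, Mid/In/t/g.

4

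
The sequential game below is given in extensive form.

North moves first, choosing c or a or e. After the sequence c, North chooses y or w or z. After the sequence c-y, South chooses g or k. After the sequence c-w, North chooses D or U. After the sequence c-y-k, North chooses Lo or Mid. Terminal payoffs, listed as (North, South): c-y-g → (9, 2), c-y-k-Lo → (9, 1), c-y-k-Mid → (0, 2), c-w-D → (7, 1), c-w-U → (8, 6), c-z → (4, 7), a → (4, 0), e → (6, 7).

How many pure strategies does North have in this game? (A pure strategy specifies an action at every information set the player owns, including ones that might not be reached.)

36

North owns the root with actions {c, a, e} — three choices.
North owns the node after c with actions {y, w, z} — three choices.
North owns the node after c-w with actions {D, U} — two choices.
North owns the node after c-y-k with actions {Lo, Mid} — two choices.
A pure strategy fixes one action at each information set independently, so the count is the product 3 × 3 × 2 × 2 = 36.
(For reference, South has 2 pure strategies, giving a 36×2 normal-form matrix.)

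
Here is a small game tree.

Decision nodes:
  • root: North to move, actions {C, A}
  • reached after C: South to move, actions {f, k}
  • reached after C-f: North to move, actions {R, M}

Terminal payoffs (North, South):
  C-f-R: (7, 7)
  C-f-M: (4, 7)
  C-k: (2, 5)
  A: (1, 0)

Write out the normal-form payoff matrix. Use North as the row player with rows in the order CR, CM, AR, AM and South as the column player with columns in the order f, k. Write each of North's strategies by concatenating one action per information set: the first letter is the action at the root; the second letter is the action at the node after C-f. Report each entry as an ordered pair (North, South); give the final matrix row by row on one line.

CR: (7,7) (2,5) | CM: (4,7) (2,5) | AR: (1,0) (1,0) | AM: (1,0) (1,0)

Row CR: f→(7,7), k→(2,5)
Row CM: f→(4,7), k→(2,5)
Row AR: f→(1,0), k→(1,0)
Row AM: f→(1,0), k→(1,0)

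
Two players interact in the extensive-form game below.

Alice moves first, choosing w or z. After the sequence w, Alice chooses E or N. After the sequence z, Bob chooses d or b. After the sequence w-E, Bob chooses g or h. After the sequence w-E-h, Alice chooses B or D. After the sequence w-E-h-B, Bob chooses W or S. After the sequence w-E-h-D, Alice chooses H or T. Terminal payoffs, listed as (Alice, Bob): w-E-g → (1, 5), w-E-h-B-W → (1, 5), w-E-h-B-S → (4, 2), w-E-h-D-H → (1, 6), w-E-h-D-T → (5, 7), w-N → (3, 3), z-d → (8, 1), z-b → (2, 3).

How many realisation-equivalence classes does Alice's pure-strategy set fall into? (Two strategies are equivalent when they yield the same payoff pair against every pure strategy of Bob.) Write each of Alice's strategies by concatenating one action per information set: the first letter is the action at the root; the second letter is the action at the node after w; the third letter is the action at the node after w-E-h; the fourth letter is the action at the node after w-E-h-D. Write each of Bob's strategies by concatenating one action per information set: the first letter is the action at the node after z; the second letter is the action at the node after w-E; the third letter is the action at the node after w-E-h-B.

5

Alice has 16 pure strategies: wEBH, wEBT, wEDH, wEDT, wNBH, wNBT, wNDH, wNDT, zEBH, zEBT, zEDH, zEDT, zNBH, zNBT, zNDH, zNDT. Columns: dgW, dgS, dhW, dhS, bgW, bgS, bhW, bhS.
{wEBH, wEBT} → row (1,5) (1,5) (1,5) (4,2) (1,5) (1,5) (1,5) (4,2)
{wEDH} → row (1,5) (1,5) (1,6) (1,6) (1,5) (1,5) (1,6) (1,6)
{wEDT} → row (1,5) (1,5) (5,7) (5,7) (1,5) (1,5) (5,7) (5,7)
{wNBH, wNBT, wNDH, wNDT} → row (3,3) (3,3) (3,3) (3,3) (3,3) (3,3) (3,3) (3,3)
{zEBH, zEBT, zEDH, zEDT, zNBH, zNBT, zNDH, zNDT} → row (8,1) (8,1) (8,1) (8,1) (2,3) (2,3) (2,3) (2,3)
That's 5 distinct rows out of 16 strategies.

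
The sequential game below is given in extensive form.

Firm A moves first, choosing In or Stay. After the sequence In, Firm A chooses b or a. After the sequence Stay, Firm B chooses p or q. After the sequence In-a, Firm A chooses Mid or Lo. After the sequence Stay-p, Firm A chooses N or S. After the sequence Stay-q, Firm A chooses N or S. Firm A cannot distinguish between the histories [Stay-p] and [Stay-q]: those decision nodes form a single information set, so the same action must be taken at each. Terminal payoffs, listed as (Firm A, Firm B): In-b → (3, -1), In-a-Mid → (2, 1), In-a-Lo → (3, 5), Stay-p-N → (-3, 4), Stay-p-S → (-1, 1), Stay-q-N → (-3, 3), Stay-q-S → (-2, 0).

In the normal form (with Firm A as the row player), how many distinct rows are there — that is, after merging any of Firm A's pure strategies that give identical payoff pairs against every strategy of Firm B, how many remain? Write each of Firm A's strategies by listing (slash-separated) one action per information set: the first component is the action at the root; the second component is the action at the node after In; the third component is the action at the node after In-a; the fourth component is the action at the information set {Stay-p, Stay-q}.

5

Firm A has 16 pure strategies: In/b/Mid/N, In/b/Mid/S, In/b/Lo/N, In/b/Lo/S, In/a/Mid/N, In/a/Mid/S, In/a/Lo/N, In/a/Lo/S, Stay/b/Mid/N, Stay/b/Mid/S, Stay/b/Lo/N, Stay/b/Lo/S, Stay/a/Mid/N, Stay/a/Mid/S, Stay/a/Lo/N, Stay/a/Lo/S. Columns: p, q.
{In/b/Mid/N, In/b/Mid/S, In/b/Lo/N, In/b/Lo/S} → row (3,-1) (3,-1)
{In/a/Mid/N, In/a/Mid/S} → row (2,1) (2,1)
{In/a/Lo/N, In/a/Lo/S} → row (3,5) (3,5)
{Stay/b/Mid/N, Stay/b/Lo/N, Stay/a/Mid/N, Stay/a/Lo/N} → row (-3,4) (-3,3)
{Stay/b/Mid/S, Stay/b/Lo/S, Stay/a/Mid/S, Stay/a/Lo/S} → row (-1,1) (-2,0)
That's 5 distinct rows out of 16 strategies.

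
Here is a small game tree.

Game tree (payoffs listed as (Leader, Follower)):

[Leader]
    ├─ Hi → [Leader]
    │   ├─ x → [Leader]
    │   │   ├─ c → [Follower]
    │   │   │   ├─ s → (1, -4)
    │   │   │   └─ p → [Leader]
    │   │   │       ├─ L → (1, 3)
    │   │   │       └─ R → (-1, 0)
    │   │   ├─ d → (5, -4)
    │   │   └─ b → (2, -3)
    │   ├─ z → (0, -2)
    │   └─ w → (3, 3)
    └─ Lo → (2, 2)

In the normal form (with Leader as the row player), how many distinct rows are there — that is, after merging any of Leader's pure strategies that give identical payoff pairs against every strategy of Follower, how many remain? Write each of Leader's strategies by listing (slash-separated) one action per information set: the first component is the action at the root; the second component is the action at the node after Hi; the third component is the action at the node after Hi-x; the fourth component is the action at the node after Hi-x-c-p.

7

Leader has 36 pure strategies: Hi/x/c/L, Hi/x/c/R, Hi/x/d/L, Hi/x/d/R, Hi/x/b/L, Hi/x/b/R, Hi/z/c/L, Hi/z/c/R, Hi/z/d/L, Hi/z/d/R, Hi/z/b/L, Hi/z/b/R, Hi/w/c/L, Hi/w/c/R, Hi/w/d/L, Hi/w/d/R, Hi/w/b/L, Hi/w/b/R, Lo/x/c/L, Lo/x/c/R, Lo/x/d/L, Lo/x/d/R, Lo/x/b/L, Lo/x/b/R, Lo/z/c/L, Lo/z/c/R, Lo/z/d/L, Lo/z/d/R, Lo/z/b/L, Lo/z/b/R, Lo/w/c/L, Lo/w/c/R, Lo/w/d/L, Lo/w/d/R, Lo/w/b/L, Lo/w/b/R. Columns: s, p.
{Hi/x/c/L} → row (1,-4) (1,3)
{Hi/x/c/R} → row (1,-4) (-1,0)
{Hi/x/d/L, Hi/x/d/R} → row (5,-4) (5,-4)
{Hi/x/b/L, Hi/x/b/R} → row (2,-3) (2,-3)
{Hi/z/c/L, Hi/z/c/R, Hi/z/d/L, Hi/z/d/R, Hi/z/b/L, Hi/z/b/R} → row (0,-2) (0,-2)
{Hi/w/c/L, Hi/w/c/R, Hi/w/d/L, Hi/w/d/R, Hi/w/b/L, Hi/w/b/R} → row (3,3) (3,3)
{Lo/x/c/L, Lo/x/c/R, Lo/x/d/L, Lo/x/d/R, Lo/x/b/L, Lo/x/b/R, Lo/z/c/L, Lo/z/c/R, Lo/z/d/L, Lo/z/d/R, Lo/z/b/L, Lo/z/b/R, Lo/w/c/L, Lo/w/c/R, Lo/w/d/L, Lo/w/d/R, Lo/w/b/L, Lo/w/b/R} → row (2,2) (2,2)
That's 7 distinct rows out of 36 strategies.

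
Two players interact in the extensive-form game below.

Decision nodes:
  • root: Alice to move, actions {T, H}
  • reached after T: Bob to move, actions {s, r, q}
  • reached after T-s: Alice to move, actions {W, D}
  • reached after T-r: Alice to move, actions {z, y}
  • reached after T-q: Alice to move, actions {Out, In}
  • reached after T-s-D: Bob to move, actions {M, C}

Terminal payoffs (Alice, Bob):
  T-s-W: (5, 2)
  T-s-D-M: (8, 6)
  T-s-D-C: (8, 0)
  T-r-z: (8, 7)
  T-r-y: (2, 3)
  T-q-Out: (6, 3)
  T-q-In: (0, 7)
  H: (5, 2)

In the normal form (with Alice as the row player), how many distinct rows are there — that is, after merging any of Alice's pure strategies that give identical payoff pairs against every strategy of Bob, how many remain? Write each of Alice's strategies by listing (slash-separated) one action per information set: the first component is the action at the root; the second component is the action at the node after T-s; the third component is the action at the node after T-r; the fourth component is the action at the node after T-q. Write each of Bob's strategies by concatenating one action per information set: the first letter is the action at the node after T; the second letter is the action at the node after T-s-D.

9

Alice has 16 pure strategies: T/W/z/Out, T/W/z/In, T/W/y/Out, T/W/y/In, T/D/z/Out, T/D/z/In, T/D/y/Out, T/D/y/In, H/W/z/Out, H/W/z/In, H/W/y/Out, H/W/y/In, H/D/z/Out, H/D/z/In, H/D/y/Out, H/D/y/In. Columns: sM, sC, rM, rC, qM, qC.
{T/W/z/Out} → row (5,2) (5,2) (8,7) (8,7) (6,3) (6,3)
{T/W/z/In} → row (5,2) (5,2) (8,7) (8,7) (0,7) (0,7)
{T/W/y/Out} → row (5,2) (5,2) (2,3) (2,3) (6,3) (6,3)
{T/W/y/In} → row (5,2) (5,2) (2,3) (2,3) (0,7) (0,7)
{T/D/z/Out} → row (8,6) (8,0) (8,7) (8,7) (6,3) (6,3)
{T/D/z/In} → row (8,6) (8,0) (8,7) (8,7) (0,7) (0,7)
{T/D/y/Out} → row (8,6) (8,0) (2,3) (2,3) (6,3) (6,3)
{T/D/y/In} → row (8,6) (8,0) (2,3) (2,3) (0,7) (0,7)
{H/W/z/Out, H/W/z/In, H/W/y/Out, H/W/y/In, H/D/z/Out, H/D/z/In, H/D/y/Out, H/D/y/In} → row (5,2) (5,2) (5,2) (5,2) (5,2) (5,2)
That's 9 distinct rows out of 16 strategies.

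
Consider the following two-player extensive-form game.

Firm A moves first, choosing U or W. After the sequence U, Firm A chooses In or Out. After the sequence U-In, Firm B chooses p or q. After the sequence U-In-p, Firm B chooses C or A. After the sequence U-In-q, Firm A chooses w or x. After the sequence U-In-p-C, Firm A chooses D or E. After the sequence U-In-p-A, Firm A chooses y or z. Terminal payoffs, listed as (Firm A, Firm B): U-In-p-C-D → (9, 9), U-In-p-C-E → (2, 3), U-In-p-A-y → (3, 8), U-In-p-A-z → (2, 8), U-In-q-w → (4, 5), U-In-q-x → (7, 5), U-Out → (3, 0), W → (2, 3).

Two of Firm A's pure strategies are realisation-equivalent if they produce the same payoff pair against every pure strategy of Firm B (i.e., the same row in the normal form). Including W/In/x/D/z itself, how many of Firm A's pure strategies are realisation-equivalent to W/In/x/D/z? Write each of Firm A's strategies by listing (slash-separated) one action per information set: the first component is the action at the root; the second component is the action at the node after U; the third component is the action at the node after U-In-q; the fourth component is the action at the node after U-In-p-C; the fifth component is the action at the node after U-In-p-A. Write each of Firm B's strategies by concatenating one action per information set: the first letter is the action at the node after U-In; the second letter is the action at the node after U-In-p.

Row for W/In/x/D/z (columns pC, pA, qC, qA): (2,3) (2,3) (2,3) (2,3).
Under W/In/x/D/z, Firm A's choice at the node after U and at the node after U-In-q and at the node after U-In-p-C and at the node after U-In-p-A can never be reached regardless of what Firm B does, so varying those choices leaves every outcome unchanged.
Holding the reachable choices fixed and varying the unreachable ones freely already gives 2 × 2 × 2 × 2 = 16 equivalent strategies.
No other strategy reproduces this row, so those 16 are the full class: W/In/w/D/y, W/In/w/D/z, W/In/w/E/y, W/In/w/E/z, W/In/x/D/y, W/In/x/D/z, W/In/x/E/y, W/In/x/E/z, W/Out/w/D/y, W/Out/w/D/z, W/Out/w/E/y, W/Out/w/E/z, W/Out/x/D/y, W/Out/x/D/z, W/Out/x/E/y, W/Out/x/E/z.

16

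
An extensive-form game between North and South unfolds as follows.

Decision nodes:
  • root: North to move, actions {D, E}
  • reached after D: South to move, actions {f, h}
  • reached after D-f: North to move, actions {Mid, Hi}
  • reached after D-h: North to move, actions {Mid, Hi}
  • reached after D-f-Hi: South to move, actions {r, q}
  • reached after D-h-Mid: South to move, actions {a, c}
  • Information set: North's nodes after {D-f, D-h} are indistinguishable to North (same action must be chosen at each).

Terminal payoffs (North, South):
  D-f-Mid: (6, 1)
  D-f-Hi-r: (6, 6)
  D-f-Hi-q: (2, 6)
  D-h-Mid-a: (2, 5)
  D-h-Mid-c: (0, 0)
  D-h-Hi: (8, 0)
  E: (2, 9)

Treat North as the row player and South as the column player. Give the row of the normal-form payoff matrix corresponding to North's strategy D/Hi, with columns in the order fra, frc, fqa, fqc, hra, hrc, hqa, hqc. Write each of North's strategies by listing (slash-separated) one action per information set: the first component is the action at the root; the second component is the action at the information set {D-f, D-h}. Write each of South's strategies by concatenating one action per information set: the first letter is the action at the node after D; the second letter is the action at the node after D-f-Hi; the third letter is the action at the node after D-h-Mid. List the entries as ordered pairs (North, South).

(6,6) (6,6) (2,6) (2,6) (8,0) (8,0) (8,0) (8,0)

vs fra: North plays D → South plays f at [D] → North plays Hi at [D-f] → South plays r at [D-f-Hi] → (6, 6)
vs frc: North plays D → South plays f at [D] → North plays Hi at [D-f] → South plays r at [D-f-Hi] → (6, 6)
vs fqa: North plays D → South plays f at [D] → North plays Hi at [D-f] → South plays q at [D-f-Hi] → (2, 6)
vs fqc: North plays D → South plays f at [D] → North plays Hi at [D-f] → South plays q at [D-f-Hi] → (2, 6)
vs hra: North plays D → South plays h at [D] → North plays Hi at [D-h] → (8, 0)
vs hrc: North plays D → South plays h at [D] → North plays Hi at [D-h] → (8, 0)
vs hqa: North plays D → South plays h at [D] → North plays Hi at [D-h] → (8, 0)
vs hqc: North plays D → South plays h at [D] → North plays Hi at [D-h] → (8, 0)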